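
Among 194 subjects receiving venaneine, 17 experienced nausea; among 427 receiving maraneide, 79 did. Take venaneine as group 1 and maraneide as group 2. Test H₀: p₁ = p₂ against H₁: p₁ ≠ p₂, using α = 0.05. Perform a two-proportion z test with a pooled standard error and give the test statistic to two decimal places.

z = -3.11

p̂₁ = 17/194 ≈ 0.0876, p̂₂ = 79/427 ≈ 0.1850.
Pooled p̂ = (17+79)/(194+427) = 96/621 = 0.1546.
SE = √(p̂(1−p̂)(1/n₁+1/n₂)) = √(0.1546·0.8454·0.00749656) = √(0.000979737) = 0.0313.
z = (0.0876 − 0.1850)/0.0313 = -0.0974/0.0313 = -3.11.
p-value = 2·P(Z > 3.111) ≈ 0.0019, so at α = 0.05 we reject H₀.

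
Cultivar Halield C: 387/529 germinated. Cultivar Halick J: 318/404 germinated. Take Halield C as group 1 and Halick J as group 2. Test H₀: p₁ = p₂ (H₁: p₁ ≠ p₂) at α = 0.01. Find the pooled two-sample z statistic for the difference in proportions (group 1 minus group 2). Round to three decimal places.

z = -1.957

p̂₁ = 387/529 = 0.73157, p̂₂ = 318/404 = 0.78713.
Pooled p̂ = (387+318)/(529+404) = 705/933 = 0.75563.
SE = √(0.184655 × 0.00436561) = 0.02839.
z = (0.73157 − 0.78713)/0.02839 = -0.05556/0.02839 = -1.957.
p-value = 2·P(Z > 1.957) ≈ 0.0504, so at α = 0.01 we fail to reject H₀.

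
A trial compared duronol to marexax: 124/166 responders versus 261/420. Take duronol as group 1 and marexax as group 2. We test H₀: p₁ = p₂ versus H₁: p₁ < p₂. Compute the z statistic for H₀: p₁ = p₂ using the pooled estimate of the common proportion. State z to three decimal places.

p̂₁ = 124/166 = 0.74699, p̂₂ = 261/420 = 0.62143.
Pooled p̂ = (124+261)/(166+420) = 385/586 = 0.65700.
SE = √(p̂(1−p̂)(1/n₁+1/n₂)) = √(0.65700·0.34300·0.00840505) = √(0.0018941) = 0.04352.
z = (0.74699 − 0.62143)/0.04352 = 0.12556/0.04352 = 2.885.
p-value = P(Z < 2.885) ≈ 0.9980.

z = 2.885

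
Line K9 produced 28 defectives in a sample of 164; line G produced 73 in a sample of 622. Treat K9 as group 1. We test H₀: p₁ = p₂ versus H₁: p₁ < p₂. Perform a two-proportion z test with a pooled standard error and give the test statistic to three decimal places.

p̂₁ = 28/164 = 0.17073, p̂₂ = 73/622 = 0.11736.
Pooled p̂ = (28+73)/(164+622) = 101/786 = 0.12850.
SE = √(0.111987 × 0.00770528) = 0.02937.
z = (0.17073 − 0.11736)/0.02937 = 0.05337/0.02937 = 1.817.

z = 1.817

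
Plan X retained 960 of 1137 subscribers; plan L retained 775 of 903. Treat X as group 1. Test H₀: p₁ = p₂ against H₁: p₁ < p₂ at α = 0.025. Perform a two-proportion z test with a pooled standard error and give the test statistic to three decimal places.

p̂₁ = 960/1137 ≈ 0.84433, p̂₂ = 775/903 ≈ 0.85825.
Pooled p̂ = (960+775)/(1137+903) = 1735/2040 = 0.85049.
SE = √(p̂(1−p̂)(1/n₁+1/n₂)) = √(0.85049·0.14951·0.00198693) = √(0.000252651) = 0.01589.
z = (0.84433 − 0.85825)/0.01589 = -0.01392/0.01589 = -0.876.
p-value = P(Z < -0.876) ≈ 0.1905; since p > α = 0.025, fail to reject H₀.

z = -0.876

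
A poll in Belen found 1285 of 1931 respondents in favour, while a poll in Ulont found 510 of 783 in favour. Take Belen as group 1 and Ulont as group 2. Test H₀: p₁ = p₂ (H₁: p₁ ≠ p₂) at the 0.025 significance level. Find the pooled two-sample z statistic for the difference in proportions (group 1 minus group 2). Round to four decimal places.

p̂₁ = 1285/1931 = 0.665458, p̂₂ = 510/783 = 0.651341.
Pooled p̂ = (1285+510)/(1931+783) = 1795/2714 = 0.661385.
SE = √(0.223955 × 0.00179501) = 0.020050.
z = (0.665458 − 0.651341)/0.020050 = 0.014117/0.020050 = 0.7041.
Two-sided p-value ≈ 2·Φ(−0.704) = 0.4814; since p > α = 0.025, fail to reject H₀.

z = 0.7041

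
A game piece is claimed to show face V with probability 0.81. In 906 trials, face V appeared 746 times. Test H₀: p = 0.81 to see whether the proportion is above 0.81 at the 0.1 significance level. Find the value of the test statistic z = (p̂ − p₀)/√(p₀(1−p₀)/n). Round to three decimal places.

z = 1.028

p̂ = 746/906 = 0.82340.
Standard error under H₀: √(0.81×0.19/906) = 0.01303.
z = (0.82340 − 0.81)/0.01303 = 0.01340/0.01303 = 1.028.
p-value = P(Z > 1.028) ≈ 0.1520; since p > α = 0.1, fail to reject H₀.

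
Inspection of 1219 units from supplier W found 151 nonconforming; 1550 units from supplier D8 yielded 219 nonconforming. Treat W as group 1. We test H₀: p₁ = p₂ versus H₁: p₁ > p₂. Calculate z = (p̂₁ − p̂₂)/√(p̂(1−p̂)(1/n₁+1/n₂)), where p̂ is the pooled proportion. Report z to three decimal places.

z = -1.337

p̂₁ = 151/1219 = 0.12387, p̂₂ = 219/1550 = 0.14129.
Pooled p̂ = (151+219)/(1219+1550) = 370/2769 = 0.13362.
SE = √(0.115767 × 0.00146551) = 0.01303.
z = (0.12387 − 0.14129)/0.01303 = -0.01742/0.01303 = -1.337.
p-value = P(Z > -1.337) ≈ 0.9094.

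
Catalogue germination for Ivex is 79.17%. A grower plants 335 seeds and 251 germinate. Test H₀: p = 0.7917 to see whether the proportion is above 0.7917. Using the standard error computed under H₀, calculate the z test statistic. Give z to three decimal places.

z = -1.913

p̂ = 251/335 = 0.74925.
Under H₀, SE = √(0.7917·0.2083/335) = √(0.000492272) = 0.02219.
z = (0.74925 − 0.7917)/0.02219 = -0.04245/0.02219 = -1.913.
p-value = P(Z > -1.913) ≈ 0.9721.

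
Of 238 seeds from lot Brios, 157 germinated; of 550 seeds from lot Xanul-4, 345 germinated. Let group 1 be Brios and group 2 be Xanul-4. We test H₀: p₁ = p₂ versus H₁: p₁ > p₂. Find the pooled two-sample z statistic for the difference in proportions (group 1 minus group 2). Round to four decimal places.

p̂₁ = 157/238 = 0.659664, p̂₂ = 345/550 = 0.627273.
Pooled p̂ = (157+345)/(238+550) = 502/788 = 0.637056.
SE = √(0.231216 × 0.00601986) = 0.037308.
z = (0.659664 − 0.627273)/0.037308 = 0.032391/0.037308 = 0.8682.
p-value = P(Z > 0.868) ≈ 0.1926.

z = 0.8682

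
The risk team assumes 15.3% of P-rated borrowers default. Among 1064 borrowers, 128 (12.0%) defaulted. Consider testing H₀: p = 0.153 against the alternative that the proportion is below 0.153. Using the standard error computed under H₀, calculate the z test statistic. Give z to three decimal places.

z = -2.963

p̂ = 128/1064 ≈ 0.120301.
Standard error under H₀: √(0.153×0.847/1064) = 0.011036.
z = (0.120301 − 0.153)/0.011036 = -0.032699/0.011036 = -2.963.
p-value = P(Z < -2.963) ≈ 0.0015.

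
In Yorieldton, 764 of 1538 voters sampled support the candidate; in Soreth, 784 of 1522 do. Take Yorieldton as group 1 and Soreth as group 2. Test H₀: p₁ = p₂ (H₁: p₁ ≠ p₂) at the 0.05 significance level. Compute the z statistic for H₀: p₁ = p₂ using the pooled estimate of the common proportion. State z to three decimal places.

z = -1.016

p̂₁ = 764/1538 = 0.496749, p̂₂ = 784/1522 = 0.515112.
Pooled p̂ = (764+784)/(1538+1522) = 1548/3060 = 0.505882.
SE = √(0.249965 × 0.00130723) = 0.018077.
z = (0.496749 − 0.515112)/0.018077 = -0.018363/0.018077 = -1.016.
p-value = 2·P(Z > 1.016) ≈ 0.3097; since p > α = 0.05, fail to reject H₀.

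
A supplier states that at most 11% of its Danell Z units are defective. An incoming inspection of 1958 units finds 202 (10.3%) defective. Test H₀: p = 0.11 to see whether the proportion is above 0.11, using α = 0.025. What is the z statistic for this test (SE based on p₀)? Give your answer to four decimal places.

p̂ = 202/1958 ≈ 0.1031665.
SE = √(p₀(1−p₀)/n) = √(0.0979/1958) = 0.0070711.
z = (0.1031665 − 0.11)/0.0070711 = -0.0068335/0.0070711 = -0.9664.
p-value = P(Z > -0.966) ≈ 0.8331, so at α = 0.025 we fail to reject H₀.

z = -0.9664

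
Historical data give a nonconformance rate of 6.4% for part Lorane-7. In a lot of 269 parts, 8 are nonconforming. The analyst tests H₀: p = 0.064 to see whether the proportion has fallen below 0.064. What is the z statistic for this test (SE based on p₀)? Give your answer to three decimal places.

p̂ = 8/269 = 0.02974.
Under H₀, SE = √(0.064·0.936/269) = √(0.000222691) = 0.01492.
z = (0.02974 − 0.064)/0.01492 = -0.03426/0.01492 = -2.296.

z = -2.296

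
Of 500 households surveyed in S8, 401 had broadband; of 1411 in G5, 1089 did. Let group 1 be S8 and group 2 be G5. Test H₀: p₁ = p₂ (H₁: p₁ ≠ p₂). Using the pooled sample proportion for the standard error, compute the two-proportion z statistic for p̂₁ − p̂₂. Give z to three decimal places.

z = 1.400

p̂₁ = 401/500 ≈ 0.802000, p̂₂ = 1089/1411 ≈ 0.771793.
Pooled p̂ = (401+1089)/(500+1411) = 1490/1911 = 0.779696.
SE = √(0.17177 × 0.00270872) = 0.021570.
z = (0.802000 − 0.771793)/0.021570 = 0.030207/0.021570 = 1.400.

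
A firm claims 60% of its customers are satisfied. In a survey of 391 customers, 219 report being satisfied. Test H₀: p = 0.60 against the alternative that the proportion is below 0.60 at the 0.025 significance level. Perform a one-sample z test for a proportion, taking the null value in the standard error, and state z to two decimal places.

z = -1.61

p̂ = 219/391 ≈ 0.5601.
SE = √(p₀(1−p₀)/n) = √(0.24/391) = 0.0248.
z = (0.5601 − 0.6)/0.0248 = -0.0399/0.0248 = -1.61.
p-value = P(Z < -1.610) ≈ 0.0537, so at α = 0.025 we fail to reject H₀.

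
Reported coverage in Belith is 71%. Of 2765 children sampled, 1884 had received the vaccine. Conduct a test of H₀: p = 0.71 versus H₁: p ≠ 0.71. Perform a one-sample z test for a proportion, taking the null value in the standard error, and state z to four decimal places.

p̂ = 1884/2765 ≈ 0.6813743.
Under H₀, SE = √(0.71·0.29/2765) = √(7.44665e-05) = 0.0086294.
z = (0.6813743 − 0.71)/0.0086294 = -0.0286257/0.0086294 = -3.3172.

z = -3.3172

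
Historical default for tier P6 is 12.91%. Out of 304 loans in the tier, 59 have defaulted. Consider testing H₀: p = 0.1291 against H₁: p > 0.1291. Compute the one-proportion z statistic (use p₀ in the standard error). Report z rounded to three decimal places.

p̂ = 59/304 ≈ 0.19408.
Standard error under H₀: √(0.1291×0.8709/304) = 0.01923.
z = (0.19408 − 0.1291)/0.01923 = 0.06498/0.01923 = 3.379.
p-value = P(Z > 3.379) ≈ 0.0004.

z = 3.379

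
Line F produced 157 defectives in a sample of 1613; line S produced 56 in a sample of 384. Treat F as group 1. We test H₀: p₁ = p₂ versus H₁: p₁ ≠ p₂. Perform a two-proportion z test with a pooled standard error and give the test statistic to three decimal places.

z = -2.767

p̂₁ = 157/1613 ≈ 0.09733, p̂₂ = 56/384 ≈ 0.14583.
Pooled p̂ = (157+56)/(1613+384) = 213/1997 = 0.10666.
SE = √(0.0952836 × 0.00322413) = 0.01753.
z = (0.09733 − 0.14583)/0.01753 = -0.04850/0.01753 = -2.767.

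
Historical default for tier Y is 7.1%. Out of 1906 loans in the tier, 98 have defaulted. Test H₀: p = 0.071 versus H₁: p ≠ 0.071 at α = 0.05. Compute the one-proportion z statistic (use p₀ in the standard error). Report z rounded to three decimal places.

p̂ = 98/1906 ≈ 0.051417.
Under H₀, SE = √(0.071·0.929/1906) = √(3.4606e-05) = 0.005883.
z = (0.051417 − 0.071)/0.005883 = -0.019583/0.005883 = -3.329.
p-value = 2·P(Z > 3.329) ≈ 0.0009. With α = 0.05, reject H₀.

z = -3.329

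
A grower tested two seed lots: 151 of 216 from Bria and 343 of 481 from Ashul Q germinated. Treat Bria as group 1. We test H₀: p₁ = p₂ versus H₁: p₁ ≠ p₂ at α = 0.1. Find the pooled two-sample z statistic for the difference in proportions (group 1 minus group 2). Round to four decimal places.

z = -0.3768

p̂₁ = 151/216 ≈ 0.6990741, p̂₂ = 343/481 ≈ 0.7130977.
Pooled p̂ = (151+343)/(216+481) = 494/697 = 0.7087518.
SE = √(p̂(1−p̂)(1/n₁+1/n₂)) = √(0.7087518·0.2912482·0.00670863) = √(0.00138481) = 0.0372131.
z = (0.6990741 − 0.7130977)/0.0372131 = -0.0140236/0.0372131 = -0.3768.
Two-sided p-value ≈ 2·Φ(−0.377) = 0.7063, so at α = 0.1 we fail to reject H₀.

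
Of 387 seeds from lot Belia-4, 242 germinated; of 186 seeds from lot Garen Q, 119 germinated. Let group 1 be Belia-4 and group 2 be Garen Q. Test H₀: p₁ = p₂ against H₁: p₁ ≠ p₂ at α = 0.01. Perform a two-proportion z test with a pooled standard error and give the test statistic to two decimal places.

p̂₁ = 242/387 ≈ 0.6253, p̂₂ = 119/186 ≈ 0.6398.
Pooled p̂ = (242+119)/(387+186) = 361/573 = 0.6300.
SE = √(p̂(1−p̂)(1/n₁+1/n₂)) = √(0.6300·0.3700·0.00796032) = √(0.00185552) = 0.0431.
z = (0.6253 − 0.6398)/0.0431 = -0.0145/0.0431 = -0.34.
Two-sided p-value ≈ 2·Φ(−0.336) = 0.7371; since p > α = 0.01, fail to reject H₀.

z = -0.34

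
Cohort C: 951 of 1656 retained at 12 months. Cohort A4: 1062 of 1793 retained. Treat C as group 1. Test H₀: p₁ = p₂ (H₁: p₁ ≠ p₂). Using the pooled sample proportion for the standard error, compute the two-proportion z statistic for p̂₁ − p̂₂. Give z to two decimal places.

z = -1.07

p̂₁ = 951/1656 = 0.5743, p̂₂ = 1062/1793 = 0.5923.
Pooled p̂ = (951+1062)/(1656+1793) = 2013/3449 = 0.5836.
SE = √(p̂(1−p̂)(1/n₁+1/n₂)) = √(0.5836·0.4164·0.00116159) = √(0.00028227) = 0.0168.
z = (0.5743 − 0.5923)/0.0168 = -0.0180/0.0168 = -1.07.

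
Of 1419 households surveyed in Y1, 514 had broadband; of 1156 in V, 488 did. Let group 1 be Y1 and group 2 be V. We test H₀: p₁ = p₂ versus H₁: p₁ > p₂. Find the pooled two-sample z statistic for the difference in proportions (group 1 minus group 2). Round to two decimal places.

z = -3.10

p̂₁ = 514/1419 ≈ 0.3622, p̂₂ = 488/1156 ≈ 0.4221.
Pooled p̂ = (514+488)/(1419+1156) = 1002/2575 = 0.3891.
SE = √(p̂(1−p̂)(1/n₁+1/n₂)) = √(0.3891·0.6109·0.00156977) = √(0.000373146) = 0.0193.
z = (0.3622 − 0.4221)/0.0193 = -0.0599/0.0193 = -3.10.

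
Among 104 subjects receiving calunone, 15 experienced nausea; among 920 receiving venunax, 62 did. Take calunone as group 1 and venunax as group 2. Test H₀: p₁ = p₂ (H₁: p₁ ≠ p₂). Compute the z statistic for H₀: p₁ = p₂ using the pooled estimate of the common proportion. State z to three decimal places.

p̂₁ = 15/104 ≈ 0.14423, p̂₂ = 62/920 ≈ 0.06739.
Pooled p̂ = (15+62)/(104+920) = 77/1024 = 0.07520.
SE = √(0.069541 × 0.0107023) = 0.02728.
z = (0.14423 − 0.06739)/0.02728 = 0.07684/0.02728 = 2.817.

z = 2.817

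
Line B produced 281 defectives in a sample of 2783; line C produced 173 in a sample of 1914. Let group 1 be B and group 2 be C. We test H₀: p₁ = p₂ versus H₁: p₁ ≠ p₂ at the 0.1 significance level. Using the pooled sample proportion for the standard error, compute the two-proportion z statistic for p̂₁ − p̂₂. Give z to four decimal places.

z = 1.2062

p̂₁ = 281/2783 ≈ 0.1009702, p̂₂ = 173/1914 ≈ 0.0903866.
Pooled p̂ = (281+173)/(2783+1914) = 454/4697 = 0.0966574.
SE = √(0.0873148 × 0.000881791) = 0.0087746.
z = (0.1009702 − 0.0903866)/0.0087746 = 0.0105836/0.0087746 = 1.2062.
Two-sided p-value ≈ 2·Φ(−1.206) = 0.2278. With α = 0.1, fail to reject H₀.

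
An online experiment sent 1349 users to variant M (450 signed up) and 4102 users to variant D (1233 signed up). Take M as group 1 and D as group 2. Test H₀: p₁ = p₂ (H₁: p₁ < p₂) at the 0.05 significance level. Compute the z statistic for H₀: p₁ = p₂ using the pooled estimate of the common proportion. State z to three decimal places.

p̂₁ = 450/1349 = 0.333580, p̂₂ = 1233/4102 = 0.300585.
Pooled p̂ = (450+1233)/(1349+4102) = 1683/5451 = 0.308751.
SE = √(p̂(1−p̂)(1/n₁+1/n₂)) = √(0.308751·0.691249·0.000985073) = √(0.000210238) = 0.014500.
z = (0.333580 − 0.300585)/0.014500 = 0.032995/0.014500 = 2.276.
p-value = P(Z < 2.276) ≈ 0.9886. With α = 0.05, fail to reject H₀.

z = 2.276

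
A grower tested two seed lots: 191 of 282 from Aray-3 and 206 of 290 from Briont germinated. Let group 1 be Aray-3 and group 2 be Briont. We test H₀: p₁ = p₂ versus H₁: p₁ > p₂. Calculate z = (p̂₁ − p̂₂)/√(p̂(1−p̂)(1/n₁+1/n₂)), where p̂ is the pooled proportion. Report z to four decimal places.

z = -0.8573

p̂₁ = 191/282 = 0.677305, p̂₂ = 206/290 = 0.710345.
Pooled p̂ = (191+206)/(282+290) = 397/572 = 0.694056.
SE = √(0.212342 × 0.00699438) = 0.038538.
z = (0.677305 − 0.710345)/0.038538 = -0.033040/0.038538 = -0.8573.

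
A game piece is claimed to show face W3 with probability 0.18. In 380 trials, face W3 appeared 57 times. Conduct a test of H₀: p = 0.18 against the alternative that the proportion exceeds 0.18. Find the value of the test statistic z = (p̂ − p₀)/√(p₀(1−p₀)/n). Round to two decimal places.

z = -1.52

p̂ = 57/380 = 0.1500.
Standard error under H₀: √(0.18×0.82/380) = 0.0197.
z = (0.1500 − 0.18)/0.0197 = -0.0300/0.0197 = -1.52.
p-value = P(Z > -1.522) ≈ 0.9360.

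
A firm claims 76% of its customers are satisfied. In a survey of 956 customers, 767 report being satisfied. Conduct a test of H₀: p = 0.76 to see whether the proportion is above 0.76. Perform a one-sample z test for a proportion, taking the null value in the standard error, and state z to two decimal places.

z = 3.06

p̂ = 767/956 = 0.80230.
SE = √(p₀(1−p₀)/n) = √(0.1824/956) = 0.01381.
z = (0.80230 − 0.76)/0.01381 = 0.04230/0.01381 = 3.06.
p-value = P(Z > 3.062) ≈ 0.0011.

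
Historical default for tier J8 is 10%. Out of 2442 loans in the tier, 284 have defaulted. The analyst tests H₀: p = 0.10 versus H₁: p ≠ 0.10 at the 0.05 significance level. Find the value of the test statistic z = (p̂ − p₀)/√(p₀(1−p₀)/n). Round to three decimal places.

z = 2.685

p̂ = 284/2442 ≈ 0.11630.
SE = √(p₀(1−p₀)/n) = √(0.09/2442) = 0.00607.
z = (0.11630 − 0.1)/0.00607 = 0.01630/0.00607 = 2.685.
Two-sided p-value ≈ 2·Φ(−2.685) = 0.0073; since p < α = 0.05, reject H₀.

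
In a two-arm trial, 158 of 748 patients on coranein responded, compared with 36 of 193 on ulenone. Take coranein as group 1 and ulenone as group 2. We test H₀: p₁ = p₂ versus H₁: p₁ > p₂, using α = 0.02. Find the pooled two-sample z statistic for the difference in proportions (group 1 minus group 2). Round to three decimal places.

p̂₁ = 158/748 ≈ 0.21123, p̂₂ = 36/193 ≈ 0.18653.
Pooled p̂ = (158+36)/(748+193) = 194/941 = 0.20616.
SE = √(0.16366 × 0.00651825) = 0.03266.
z = (0.21123 − 0.18653)/0.03266 = 0.02470/0.03266 = 0.756.
p-value = P(Z > 0.756) ≈ 0.2247. With α = 0.02, fail to reject H₀.

z = 0.756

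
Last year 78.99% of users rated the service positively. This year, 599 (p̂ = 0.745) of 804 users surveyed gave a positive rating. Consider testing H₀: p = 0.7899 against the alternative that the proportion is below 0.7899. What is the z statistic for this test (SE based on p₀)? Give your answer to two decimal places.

z = -3.12

p̂ = 599/804 = 0.7450.
SE = √(p₀(1−p₀)/n) = √(0.16596/804) = 0.0144.
z = (0.7450 − 0.7899)/0.0144 = -0.0449/0.0144 = -3.12.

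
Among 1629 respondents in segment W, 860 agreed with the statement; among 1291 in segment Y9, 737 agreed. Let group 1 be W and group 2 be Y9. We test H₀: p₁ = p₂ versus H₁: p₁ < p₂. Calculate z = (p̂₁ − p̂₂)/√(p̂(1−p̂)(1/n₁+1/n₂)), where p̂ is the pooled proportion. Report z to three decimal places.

z = -2.315

p̂₁ = 860/1629 ≈ 0.52793, p̂₂ = 737/1291 ≈ 0.57088.
Pooled p̂ = (860+737)/(1629+1291) = 1597/2920 = 0.54692.
SE = √(0.247799 × 0.00138847) = 0.01855.
z = (0.52793 − 0.57088)/0.01855 = -0.04295/0.01855 = -2.315.
p-value = P(Z < -2.315) ≈ 0.0103.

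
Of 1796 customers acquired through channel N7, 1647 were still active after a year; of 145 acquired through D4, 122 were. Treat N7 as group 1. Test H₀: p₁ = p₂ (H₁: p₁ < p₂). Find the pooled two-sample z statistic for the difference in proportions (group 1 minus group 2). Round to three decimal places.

p̂₁ = 1647/1796 = 0.91704, p̂₂ = 122/145 = 0.84138.
Pooled p̂ = (1647+122)/(1796+145) = 1769/1941 = 0.91139.
SE = √(p̂(1−p̂)(1/n₁+1/n₂)) = √(0.91139·0.08861·0.00745334) = √(0.000601944) = 0.02453.
z = (0.91704 − 0.84138)/0.02453 = 0.07566/0.02453 = 3.084.

z = 3.084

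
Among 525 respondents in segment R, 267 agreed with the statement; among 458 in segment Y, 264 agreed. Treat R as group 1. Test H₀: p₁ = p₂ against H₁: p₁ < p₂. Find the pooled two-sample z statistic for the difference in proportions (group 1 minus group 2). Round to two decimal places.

p̂₁ = 267/525 ≈ 0.5086, p̂₂ = 264/458 ≈ 0.5764.
Pooled p̂ = (267+264)/(525+458) = 531/983 = 0.5402.
SE = √(p̂(1−p̂)(1/n₁+1/n₂)) = √(0.5402·0.4598·0.00408817) = √(0.00101544) = 0.0319.
z = (0.5086 − 0.5764)/0.0319 = -0.0678/0.0319 = -2.13.

z = -2.13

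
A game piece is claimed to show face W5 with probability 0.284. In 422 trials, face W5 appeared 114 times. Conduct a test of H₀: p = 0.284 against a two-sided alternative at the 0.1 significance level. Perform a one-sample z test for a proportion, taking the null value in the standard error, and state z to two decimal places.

z = -0.63

p̂ = 114/422 = 0.2701.
Under H₀, SE = √(0.284·0.716/422) = √(0.000481858) = 0.0220.
z = (0.2701 − 0.284)/0.0220 = -0.0139/0.0220 = -0.63.
p-value = 2·P(Z > 0.631) ≈ 0.5278, so at α = 0.1 we fail to reject H₀.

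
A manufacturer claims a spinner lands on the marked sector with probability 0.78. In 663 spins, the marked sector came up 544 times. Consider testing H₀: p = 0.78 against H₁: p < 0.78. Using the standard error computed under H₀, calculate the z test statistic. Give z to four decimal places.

p̂ = 544/663 ≈ 0.820513.
Standard error under H₀: √(0.78×0.22/663) = 0.016088.
z = (0.820513 − 0.78)/0.016088 = 0.040513/0.016088 = 2.5182.
p-value = P(Z < 2.518) ≈ 0.9941.

z = 2.5182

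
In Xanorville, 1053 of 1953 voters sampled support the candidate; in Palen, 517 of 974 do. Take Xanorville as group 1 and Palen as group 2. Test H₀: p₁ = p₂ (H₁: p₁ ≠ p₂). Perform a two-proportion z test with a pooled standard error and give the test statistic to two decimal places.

z = 0.43

p̂₁ = 1053/1953 ≈ 0.5392, p̂₂ = 517/974 ≈ 0.5308.
Pooled p̂ = (1053+517)/(1953+974) = 1570/2927 = 0.5364.
SE = √(0.248676 × 0.00153873) = 0.0196.
z = (0.5392 − 0.5308)/0.0196 = 0.0084/0.0196 = 0.43.
Two-sided p-value ≈ 2·Φ(−0.428) = 0.6687.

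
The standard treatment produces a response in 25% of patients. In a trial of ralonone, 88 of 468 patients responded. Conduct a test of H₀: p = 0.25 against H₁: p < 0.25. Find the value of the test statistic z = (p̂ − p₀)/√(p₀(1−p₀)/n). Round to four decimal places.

z = -3.0958

p̂ = 88/468 = 0.188034.
Standard error under H₀: √(0.25×0.75/468) = 0.020016.
z = (0.188034 − 0.25)/0.020016 = -0.061966/0.020016 = -3.0958.
p-value = P(Z < -3.096) ≈ 0.0010.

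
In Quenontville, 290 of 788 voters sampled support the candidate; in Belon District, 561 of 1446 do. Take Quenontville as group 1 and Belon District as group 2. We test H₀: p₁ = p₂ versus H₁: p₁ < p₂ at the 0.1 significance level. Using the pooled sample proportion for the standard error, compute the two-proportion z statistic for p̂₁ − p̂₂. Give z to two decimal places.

p̂₁ = 290/788 ≈ 0.3680, p̂₂ = 561/1446 ≈ 0.3880.
Pooled p̂ = (290+561)/(788+1446) = 851/2234 = 0.3809.
SE = √(0.235823 × 0.0019606) = 0.0215.
z = (0.3680 − 0.3880)/0.0215 = -0.0200/0.0215 = -0.93.
p-value = P(Z < -0.928) ≈ 0.1768, so at α = 0.1 we fail to reject H₀.

z = -0.93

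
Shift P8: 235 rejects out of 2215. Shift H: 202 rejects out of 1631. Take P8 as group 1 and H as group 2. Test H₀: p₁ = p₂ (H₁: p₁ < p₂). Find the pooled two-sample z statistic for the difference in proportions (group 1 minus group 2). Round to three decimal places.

p̂₁ = 235/2215 ≈ 0.106095, p̂₂ = 202/1631 ≈ 0.123850.
Pooled p̂ = (235+202)/(2215+1631) = 437/3846 = 0.113625.
SE = √(0.100714 × 0.00106459) = 0.010355.
z = (0.106095 − 0.123850)/0.010355 = -0.017755/0.010355 = -1.715.

z = -1.715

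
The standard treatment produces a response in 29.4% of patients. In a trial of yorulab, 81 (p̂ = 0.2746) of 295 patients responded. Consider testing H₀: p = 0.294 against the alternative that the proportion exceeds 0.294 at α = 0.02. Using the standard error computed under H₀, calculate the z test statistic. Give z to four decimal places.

z = -0.7323

p̂ = 81/295 ≈ 0.274576.
Standard error under H₀: √(0.294×0.706/295) = 0.026526.
z = (0.274576 − 0.294)/0.026526 = -0.019424/0.026526 = -0.7323.
p-value = P(Z > -0.732) ≈ 0.7680. With α = 0.02, fail to reject H₀.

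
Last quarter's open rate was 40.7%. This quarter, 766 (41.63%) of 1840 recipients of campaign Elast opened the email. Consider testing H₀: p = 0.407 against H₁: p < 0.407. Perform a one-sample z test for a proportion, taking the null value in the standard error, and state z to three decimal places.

p̂ = 766/1840 ≈ 0.41630.
Under H₀, SE = √(0.407·0.593/1840) = √(0.000131169) = 0.01145.
z = (0.41630 − 0.407)/0.01145 = 0.00930/0.01145 = 0.812.
p-value = P(Z < 0.812) ≈ 0.7917.

z = 0.812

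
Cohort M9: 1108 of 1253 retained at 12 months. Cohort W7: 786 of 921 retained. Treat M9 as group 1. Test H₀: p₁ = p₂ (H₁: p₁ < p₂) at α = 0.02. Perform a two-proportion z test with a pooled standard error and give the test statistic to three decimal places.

p̂₁ = 1108/1253 = 0.88428, p̂₂ = 786/921 = 0.85342.
Pooled p̂ = (1108+786)/(1253+921) = 1894/2174 = 0.87121.
SE = √(0.112207 × 0.00188386) = 0.01454.
z = (0.88428 − 0.85342)/0.01454 = 0.03086/0.01454 = 2.122.
p-value = P(Z < 2.122) ≈ 0.9831. With α = 0.02, fail to reject H₀.

z = 2.122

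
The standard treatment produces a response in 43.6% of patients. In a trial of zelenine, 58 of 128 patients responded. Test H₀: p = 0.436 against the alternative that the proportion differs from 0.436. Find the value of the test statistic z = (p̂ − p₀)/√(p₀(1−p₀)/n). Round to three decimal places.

z = 0.391

p̂ = 58/128 ≈ 0.45312.
Standard error under H₀: √(0.436×0.564/128) = 0.04383.
z = (0.45312 − 0.436)/0.04383 = 0.01712/0.04383 = 0.391.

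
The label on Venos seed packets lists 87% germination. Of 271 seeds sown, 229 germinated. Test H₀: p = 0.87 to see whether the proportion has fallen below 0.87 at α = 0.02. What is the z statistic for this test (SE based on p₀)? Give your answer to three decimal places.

p̂ = 229/271 = 0.84502.
SE = √(p₀(1−p₀)/n) = √(0.1131/271) = 0.02043.
z = (0.84502 − 0.87)/0.02043 = -0.02498/0.02043 = -1.223.
p-value = P(Z < -1.223) ≈ 0.1107. With α = 0.02, fail to reject H₀.

z = -1.223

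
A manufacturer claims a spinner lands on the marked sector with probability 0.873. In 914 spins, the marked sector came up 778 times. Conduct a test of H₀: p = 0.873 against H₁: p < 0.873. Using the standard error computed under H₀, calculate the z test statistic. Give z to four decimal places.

z = -1.9790

p̂ = 778/914 ≈ 0.8512035.
Under H₀, SE = √(0.873·0.127/914) = √(0.000121303) = 0.0110138.
z = (0.8512035 − 0.873)/0.0110138 = -0.0217965/0.0110138 = -1.9790.
p-value = P(Z < -1.979) ≈ 0.0239.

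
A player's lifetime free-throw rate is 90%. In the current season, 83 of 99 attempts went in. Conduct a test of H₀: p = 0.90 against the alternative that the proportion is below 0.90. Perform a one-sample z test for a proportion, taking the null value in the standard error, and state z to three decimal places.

z = -2.044

p̂ = 83/99 = 0.83838.
SE = √(p₀(1−p₀)/n) = √(0.09/99) = 0.03015.
z = (0.83838 − 0.9)/0.03015 = -0.06162/0.03015 = -2.044.
p-value = P(Z < -2.044) ≈ 0.0205.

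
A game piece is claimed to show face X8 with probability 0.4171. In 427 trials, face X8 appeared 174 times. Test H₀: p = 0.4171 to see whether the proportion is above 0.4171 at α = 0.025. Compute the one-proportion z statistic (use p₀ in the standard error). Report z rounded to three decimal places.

z = -0.403

p̂ = 174/427 = 0.40749.
Under H₀, SE = √(0.4171·0.5829/427) = √(0.000569385) = 0.02386.
z = (0.40749 − 0.4171)/0.02386 = -0.00961/0.02386 = -0.403.
p-value = P(Z > -0.403) ≈ 0.6564; since p > α = 0.025, fail to reject H₀.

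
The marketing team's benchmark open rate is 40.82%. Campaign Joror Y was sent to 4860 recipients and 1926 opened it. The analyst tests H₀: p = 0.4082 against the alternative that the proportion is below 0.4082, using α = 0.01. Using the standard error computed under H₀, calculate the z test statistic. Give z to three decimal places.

p̂ = 1926/4860 ≈ 0.39630.
Standard error under H₀: √(0.4082×0.5918/4860) = 0.00705.
z = (0.39630 − 0.4082)/0.00705 = -0.01190/0.00705 = -1.688.
p-value = P(Z < -1.688) ≈ 0.0457; since p > α = 0.01, fail to reject H₀.

z = -1.688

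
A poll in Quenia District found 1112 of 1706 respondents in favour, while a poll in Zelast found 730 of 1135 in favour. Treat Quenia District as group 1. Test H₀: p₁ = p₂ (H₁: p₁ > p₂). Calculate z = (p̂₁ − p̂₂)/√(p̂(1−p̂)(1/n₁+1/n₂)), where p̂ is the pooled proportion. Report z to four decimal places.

z = 0.4727

p̂₁ = 1112/1706 = 0.651817, p̂₂ = 730/1135 = 0.643172.
Pooled p̂ = (1112+730)/(1706+1135) = 1842/2841 = 0.648363.
SE = √(0.227988 × 0.00146722) = 0.018290.
z = (0.651817 − 0.643172)/0.018290 = 0.008645/0.018290 = 0.4727.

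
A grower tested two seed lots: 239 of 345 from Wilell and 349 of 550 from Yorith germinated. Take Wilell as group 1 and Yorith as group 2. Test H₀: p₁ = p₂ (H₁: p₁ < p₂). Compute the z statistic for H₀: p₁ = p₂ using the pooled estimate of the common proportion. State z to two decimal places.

p̂₁ = 239/345 = 0.6928, p̂₂ = 349/550 = 0.6345.
Pooled p̂ = (239+349)/(345+550) = 588/895 = 0.6570.
SE = √(p̂(1−p̂)(1/n₁+1/n₂)) = √(0.6570·0.3430·0.00471673) = √(0.00106295) = 0.0326.
z = (0.6928 − 0.6345)/0.0326 = 0.0583/0.0326 = 1.79.
p-value = P(Z < 1.785) ≈ 0.9629.

z = 1.79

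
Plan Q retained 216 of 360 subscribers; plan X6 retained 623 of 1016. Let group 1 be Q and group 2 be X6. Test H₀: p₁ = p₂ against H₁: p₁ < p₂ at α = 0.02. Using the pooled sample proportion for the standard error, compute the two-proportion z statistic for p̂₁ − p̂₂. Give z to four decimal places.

z = -0.4408

p̂₁ = 216/360 = 0.600000, p̂₂ = 623/1016 = 0.613189.
Pooled p̂ = (216+623)/(360+1016) = 839/1376 = 0.609738.
SE = √(p̂(1−p̂)(1/n₁+1/n₂)) = √(0.609738·0.390262·0.00376203) = √(0.000895203) = 0.029920.
z = (0.600000 − 0.613189)/0.029920 = -0.013189/0.029920 = -0.4408.
p-value = P(Z < -0.441) ≈ 0.3297; since p > α = 0.02, fail to reject H₀.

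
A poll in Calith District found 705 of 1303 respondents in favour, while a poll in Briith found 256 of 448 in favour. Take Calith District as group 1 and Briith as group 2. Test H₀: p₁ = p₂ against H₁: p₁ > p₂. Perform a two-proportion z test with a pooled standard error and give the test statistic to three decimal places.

z = -1.114

p̂₁ = 705/1303 = 0.54106, p̂₂ = 256/448 = 0.57143.
Pooled p̂ = (705+256)/(1303+448) = 961/1751 = 0.54883.
SE = √(0.247616 × 0.0029996) = 0.02725.
z = (0.54106 − 0.57143)/0.02725 = -0.03037/0.02725 = -1.114.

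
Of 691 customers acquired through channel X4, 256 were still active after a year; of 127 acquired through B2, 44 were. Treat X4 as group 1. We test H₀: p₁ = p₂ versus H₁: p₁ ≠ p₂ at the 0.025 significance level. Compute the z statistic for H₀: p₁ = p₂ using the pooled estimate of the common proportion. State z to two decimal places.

z = 0.52

p̂₁ = 256/691 ≈ 0.3705, p̂₂ = 44/127 ≈ 0.3465.
Pooled p̂ = (256+44)/(691+127) = 300/818 = 0.3667.
SE = √(p̂(1−p̂)(1/n₁+1/n₂)) = √(0.3667·0.6333·0.00932119) = √(0.00216479) = 0.0465.
z = (0.3705 − 0.3465)/0.0465 = 0.0240/0.0465 = 0.52.
Two-sided p-value ≈ 2·Φ(−0.516) = 0.6057. With α = 0.025, fail to reject H₀.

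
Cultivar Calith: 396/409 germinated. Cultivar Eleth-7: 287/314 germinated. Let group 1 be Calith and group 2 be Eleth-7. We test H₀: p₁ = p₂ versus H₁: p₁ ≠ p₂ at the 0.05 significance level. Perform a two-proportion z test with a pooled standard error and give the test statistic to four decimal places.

p̂₁ = 396/409 = 0.968215, p̂₂ = 287/314 = 0.914013.
Pooled p̂ = (396+287)/(409+314) = 683/723 = 0.944675.
SE = √(p̂(1−p̂)(1/n₁+1/n₂)) = √(0.944675·0.055325·0.0056297) = √(0.000294232) = 0.017153.
z = (0.968215 − 0.914013)/0.017153 = 0.054202/0.017153 = 3.1599.
p-value = 2·P(Z > 3.160) ≈ 0.0016. With α = 0.05, reject H₀.

z = 3.1599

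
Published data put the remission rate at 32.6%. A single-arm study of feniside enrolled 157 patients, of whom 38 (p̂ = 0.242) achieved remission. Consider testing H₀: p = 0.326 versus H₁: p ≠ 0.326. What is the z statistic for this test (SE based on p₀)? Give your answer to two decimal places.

z = -2.24

p̂ = 38/157 ≈ 0.24204.
Standard error under H₀: √(0.326×0.674/157) = 0.03741.
z = (0.24204 − 0.326)/0.03741 = -0.08396/0.03741 = -2.24.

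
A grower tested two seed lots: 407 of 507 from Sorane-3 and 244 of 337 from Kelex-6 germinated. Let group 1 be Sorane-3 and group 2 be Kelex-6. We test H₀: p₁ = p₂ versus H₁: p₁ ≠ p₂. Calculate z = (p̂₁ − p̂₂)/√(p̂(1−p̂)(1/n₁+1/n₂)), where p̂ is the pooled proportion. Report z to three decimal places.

z = 2.667

p̂₁ = 407/507 ≈ 0.80276, p̂₂ = 244/337 ≈ 0.72404.
Pooled p̂ = (407+244)/(507+337) = 651/844 = 0.77133.
SE = √(0.176382 × 0.00493975) = 0.02952.
z = (0.80276 − 0.72404)/0.02952 = 0.07872/0.02952 = 2.667.
Two-sided p-value ≈ 2·Φ(−2.667) = 0.0077.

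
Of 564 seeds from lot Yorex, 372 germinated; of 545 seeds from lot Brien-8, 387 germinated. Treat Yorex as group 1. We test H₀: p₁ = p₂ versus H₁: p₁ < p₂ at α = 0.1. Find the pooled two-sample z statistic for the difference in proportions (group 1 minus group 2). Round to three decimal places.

z = -1.810

p̂₁ = 372/564 ≈ 0.659574, p̂₂ = 387/545 ≈ 0.710092.
Pooled p̂ = (372+387)/(564+545) = 759/1109 = 0.684400.
SE = √(p̂(1−p̂)(1/n₁+1/n₂)) = √(0.684400·0.315600·0.00360791) = √(0.000779296) = 0.027916.
z = (0.659574 − 0.710092)/0.027916 = -0.050518/0.027916 = -1.810.
p-value = P(Z < -1.810) ≈ 0.0352; since p < α = 0.1, reject H₀.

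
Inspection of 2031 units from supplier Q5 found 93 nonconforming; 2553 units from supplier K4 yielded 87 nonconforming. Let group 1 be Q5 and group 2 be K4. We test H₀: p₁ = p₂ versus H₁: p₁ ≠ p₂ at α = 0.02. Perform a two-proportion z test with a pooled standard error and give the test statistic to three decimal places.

p̂₁ = 93/2031 = 0.045790, p̂₂ = 87/2553 = 0.034078.
Pooled p̂ = (93+87)/(2031+2553) = 180/4584 = 0.039267.
SE = √(p̂(1−p̂)(1/n₁+1/n₂)) = √(0.039267·0.960733·0.000884064) = √(3.33514e-05) = 0.005775.
z = (0.045790 − 0.034078)/0.005775 = 0.011712/0.005775 = 2.028.
Two-sided p-value ≈ 2·Φ(−2.028) = 0.0425, so at α = 0.02 we fail to reject H₀.

z = 2.028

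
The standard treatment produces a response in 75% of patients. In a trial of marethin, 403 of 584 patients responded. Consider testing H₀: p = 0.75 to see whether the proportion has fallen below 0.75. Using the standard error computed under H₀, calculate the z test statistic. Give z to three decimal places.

p̂ = 403/584 = 0.690068.
Under H₀, SE = √(0.75·0.25/584) = √(0.000321062) = 0.017918.
z = (0.690068 − 0.75)/0.017918 = -0.059932/0.017918 = -3.345.
p-value = P(Z < -3.345) ≈ 0.0004.

z = -3.345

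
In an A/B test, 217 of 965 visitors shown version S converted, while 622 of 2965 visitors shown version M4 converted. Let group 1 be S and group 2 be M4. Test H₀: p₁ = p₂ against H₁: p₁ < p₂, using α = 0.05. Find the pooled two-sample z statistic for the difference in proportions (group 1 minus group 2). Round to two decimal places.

z = 0.99

p̂₁ = 217/965 = 0.2249, p̂₂ = 622/2965 = 0.2098.
Pooled p̂ = (217+622)/(965+2965) = 839/3930 = 0.2135.
SE = √(p̂(1−p̂)(1/n₁+1/n₂)) = √(0.2135·0.7865·0.00137354) = √(0.00023063) = 0.0152.
z = (0.2249 − 0.2098)/0.0152 = 0.0151/0.0152 = 0.99.
p-value = P(Z < 0.994) ≈ 0.8398. With α = 0.05, fail to reject H₀.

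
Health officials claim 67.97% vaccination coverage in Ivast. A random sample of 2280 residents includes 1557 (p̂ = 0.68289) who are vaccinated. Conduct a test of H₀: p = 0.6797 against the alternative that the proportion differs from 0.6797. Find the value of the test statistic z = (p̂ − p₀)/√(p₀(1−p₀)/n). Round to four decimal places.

p̂ = 1557/2280 = 0.6828947.
SE = √(p₀(1−p₀)/n) = √(0.21771/2280) = 0.0097717.
z = (0.6828947 − 0.6797)/0.0097717 = 0.0031947/0.0097717 = 0.3269.

z = 0.3269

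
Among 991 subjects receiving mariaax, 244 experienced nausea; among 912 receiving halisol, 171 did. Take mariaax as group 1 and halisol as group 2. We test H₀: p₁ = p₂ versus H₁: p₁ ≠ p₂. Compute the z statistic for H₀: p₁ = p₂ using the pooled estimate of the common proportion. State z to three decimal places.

z = 3.099

p̂₁ = 244/991 ≈ 0.24622, p̂₂ = 171/912 ≈ 0.18750.
Pooled p̂ = (244+171)/(991+912) = 415/1903 = 0.21808.
SE = √(p̂(1−p̂)(1/n₁+1/n₂)) = √(0.21808·0.78192·0.00210557) = √(0.000359041) = 0.01895.
z = (0.24622 − 0.18750)/0.01895 = 0.05872/0.01895 = 3.099.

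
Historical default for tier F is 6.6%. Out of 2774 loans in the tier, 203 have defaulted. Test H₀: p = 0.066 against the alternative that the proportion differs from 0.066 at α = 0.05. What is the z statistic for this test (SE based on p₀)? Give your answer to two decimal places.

p̂ = 203/2774 ≈ 0.07318.
SE = √(p₀(1−p₀)/n) = √(0.061644/2774) = 0.00471.
z = (0.07318 − 0.066)/0.00471 = 0.00718/0.00471 = 1.52.
Two-sided p-value ≈ 2·Φ(−1.523) = 0.1278. With α = 0.05, fail to reject H₀.

z = 1.52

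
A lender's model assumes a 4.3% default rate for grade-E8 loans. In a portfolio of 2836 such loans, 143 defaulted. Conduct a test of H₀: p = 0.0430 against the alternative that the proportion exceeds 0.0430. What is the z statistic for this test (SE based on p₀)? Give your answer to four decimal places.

p̂ = 143/2836 ≈ 0.0504231.
Standard error under H₀: √(0.043×0.957/2836) = 0.0038092.
z = (0.0504231 − 0.043)/0.0038092 = 0.0074231/0.0038092 = 1.9487.
p-value = P(Z > 1.949) ≈ 0.0257.

z = 1.9487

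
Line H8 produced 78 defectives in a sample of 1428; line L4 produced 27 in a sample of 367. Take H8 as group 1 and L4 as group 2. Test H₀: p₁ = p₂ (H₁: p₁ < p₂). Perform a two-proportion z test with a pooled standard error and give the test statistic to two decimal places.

p̂₁ = 78/1428 ≈ 0.05462, p̂₂ = 27/367 ≈ 0.07357.
Pooled p̂ = (78+27)/(1428+367) = 105/1795 = 0.05850.
SE = √(p̂(1−p̂)(1/n₁+1/n₂)) = √(0.05850·0.94150·0.00342508) = √(0.000188633) = 0.01373.
z = (0.05462 − 0.07357)/0.01373 = -0.01895/0.01373 = -1.38.
p-value = P(Z < -1.380) ≈ 0.0839.

z = -1.38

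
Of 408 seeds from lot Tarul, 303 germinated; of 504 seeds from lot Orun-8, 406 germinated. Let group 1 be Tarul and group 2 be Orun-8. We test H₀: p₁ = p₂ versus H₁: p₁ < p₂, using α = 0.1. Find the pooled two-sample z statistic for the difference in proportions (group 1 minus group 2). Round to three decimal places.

p̂₁ = 303/408 = 0.74265, p̂₂ = 406/504 = 0.80556.
Pooled p̂ = (303+406)/(408+504) = 709/912 = 0.77741.
SE = √(p̂(1−p̂)(1/n₁+1/n₂)) = √(0.77741·0.22259·0.00443511) = √(0.000767462) = 0.02770.
z = (0.74265 − 0.80556)/0.02770 = -0.06291/0.02770 = -2.271.
p-value = P(Z < -2.271) ≈ 0.0116, so at α = 0.1 we reject H₀.

z = -2.271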